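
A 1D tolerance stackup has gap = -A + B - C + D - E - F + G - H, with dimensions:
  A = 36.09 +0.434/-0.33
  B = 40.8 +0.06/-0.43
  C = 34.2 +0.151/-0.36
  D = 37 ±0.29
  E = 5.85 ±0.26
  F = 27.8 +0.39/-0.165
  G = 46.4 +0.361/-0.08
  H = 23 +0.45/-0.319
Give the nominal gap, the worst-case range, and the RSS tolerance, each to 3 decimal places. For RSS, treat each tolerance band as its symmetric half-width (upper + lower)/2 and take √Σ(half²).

nominal=-2.740 wc=[-5.225,-0.595] rss=0.835

Stack each dimension's contribution:
  -A: nom -36.090 → Σnom=-36.090; wc +0.330/-0.434 → slack +0.330/-0.434; half-tol=0.382, Σhalf²=0.145924
  +B: nom +40.800 → Σnom=4.710; wc +0.060/-0.430 → slack +0.390/-0.864; half-tol=0.245, Σhalf²=0.205949
  -C: nom -34.200 → Σnom=-29.490; wc +0.360/-0.151 → slack +0.750/-1.015; half-tol=0.256, Σhalf²=0.271229
  +D: nom +37.000 → Σnom=7.510; wc +0.290/-0.290 → slack +1.040/-1.305; half-tol=0.290, Σhalf²=0.355329
  -E: nom -5.850 → Σnom=1.660; wc +0.260/-0.260 → slack +1.300/-1.565; half-tol=0.260, Σhalf²=0.422929
  -F: nom -27.800 → Σnom=-26.140; wc +0.165/-0.390 → slack +1.465/-1.955; half-tol=0.278, Σhalf²=0.499935
  +G: nom +46.400 → Σnom=20.260; wc +0.361/-0.080 → slack +1.826/-2.035; half-tol=0.221, Σhalf²=0.548556
  -H: nom -23.000 → Σnom=-2.740; wc +0.319/-0.450 → slack +2.145/-2.485; half-tol=0.385, Σhalf²=0.696396
Nominal = -2.740. Worst-case = [-2.740 - 2.485, -2.740 + 2.145] = [-5.225, -0.595]. RSS = √0.696396 = 0.835.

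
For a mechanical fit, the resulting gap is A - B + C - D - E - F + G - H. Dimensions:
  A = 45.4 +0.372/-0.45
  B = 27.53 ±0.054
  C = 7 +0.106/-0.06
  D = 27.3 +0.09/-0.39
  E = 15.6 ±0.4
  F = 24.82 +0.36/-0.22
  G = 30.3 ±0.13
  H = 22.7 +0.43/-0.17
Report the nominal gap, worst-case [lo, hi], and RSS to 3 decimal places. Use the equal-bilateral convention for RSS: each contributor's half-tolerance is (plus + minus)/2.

Stack each dimension's contribution:
  +A: nom +45.400 → Σnom=45.400; wc +0.372/-0.450 → slack +0.372/-0.450; half-tol=0.411, Σhalf²=0.168921
  -B: nom -27.530 → Σnom=17.870; wc +0.054/-0.054 → slack +0.426/-0.504; half-tol=0.054, Σhalf²=0.171837
  +C: nom +7.000 → Σnom=24.870; wc +0.106/-0.060 → slack +0.532/-0.564; half-tol=0.083, Σhalf²=0.178726
  -D: nom -27.300 → Σnom=-2.430; wc +0.390/-0.090 → slack +0.922/-0.654; half-tol=0.240, Σhalf²=0.236326
  -E: nom -15.600 → Σnom=-18.030; wc +0.400/-0.400 → slack +1.322/-1.054; half-tol=0.400, Σhalf²=0.396326
  -F: nom -24.820 → Σnom=-42.850; wc +0.220/-0.360 → slack +1.542/-1.414; half-tol=0.290, Σhalf²=0.480426
  +G: nom +30.300 → Σnom=-12.550; wc +0.130/-0.130 → slack +1.672/-1.544; half-tol=0.130, Σhalf²=0.497326
  -H: nom -22.700 → Σnom=-35.250; wc +0.170/-0.430 → slack +1.842/-1.974; half-tol=0.300, Σhalf²=0.587326
Nominal = -35.250. Worst-case = [-35.250 - 1.974, -35.250 + 1.842] = [-37.224, -33.408]. RSS = √0.587326 = 0.766.

nominal=-35.250 wc=[-37.224,-33.408] rss=0.766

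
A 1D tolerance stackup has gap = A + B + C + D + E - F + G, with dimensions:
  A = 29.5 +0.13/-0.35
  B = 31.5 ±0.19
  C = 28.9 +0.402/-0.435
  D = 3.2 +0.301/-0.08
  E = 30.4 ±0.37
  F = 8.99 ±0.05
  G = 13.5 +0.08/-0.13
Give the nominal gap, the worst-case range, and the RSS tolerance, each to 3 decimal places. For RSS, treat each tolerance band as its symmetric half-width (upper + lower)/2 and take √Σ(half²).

Stack each dimension's contribution:
  +A: nom +29.500 → Σnom=29.500; wc +0.130/-0.350 → slack +0.130/-0.350; half-tol=0.240, Σhalf²=0.057600
  +B: nom +31.500 → Σnom=61.000; wc +0.190/-0.190 → slack +0.320/-0.540; half-tol=0.190, Σhalf²=0.093700
  +C: nom +28.900 → Σnom=89.900; wc +0.402/-0.435 → slack +0.722/-0.975; half-tol=0.418, Σhalf²=0.268842
  +D: nom +3.200 → Σnom=93.100; wc +0.301/-0.080 → slack +1.023/-1.055; half-tol=0.191, Σhalf²=0.305133
  +E: nom +30.400 → Σnom=123.500; wc +0.370/-0.370 → slack +1.393/-1.425; half-tol=0.370, Σhalf²=0.442033
  -F: nom -8.990 → Σnom=114.510; wc +0.050/-0.050 → slack +1.443/-1.475; half-tol=0.050, Σhalf²=0.444533
  +G: nom +13.500 → Σnom=128.010; wc +0.080/-0.130 → slack +1.523/-1.605; half-tol=0.105, Σhalf²=0.455558
Nominal = 128.010. Worst-case = [128.010 - 1.605, 128.010 + 1.523] = [126.405, 129.533]. RSS = √0.455558 = 0.675.

nominal=128.010 wc=[126.405,129.533] rss=0.675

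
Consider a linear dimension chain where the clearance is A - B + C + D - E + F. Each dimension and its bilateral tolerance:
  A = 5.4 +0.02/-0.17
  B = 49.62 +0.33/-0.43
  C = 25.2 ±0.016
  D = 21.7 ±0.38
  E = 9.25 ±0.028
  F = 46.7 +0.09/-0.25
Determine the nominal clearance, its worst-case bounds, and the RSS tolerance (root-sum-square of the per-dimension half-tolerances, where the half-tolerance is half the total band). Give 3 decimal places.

nominal=40.130 wc=[38.956,41.094] rss=0.573

Stack each dimension's contribution:
  +A: nom +5.400 → Σnom=5.400; wc +0.020/-0.170 → slack +0.020/-0.170; half-tol=0.095, Σhalf²=0.009025
  -B: nom -49.620 → Σnom=-44.220; wc +0.430/-0.330 → slack +0.450/-0.500; half-tol=0.380, Σhalf²=0.153425
  +C: nom +25.200 → Σnom=-19.020; wc +0.016/-0.016 → slack +0.466/-0.516; half-tol=0.016, Σhalf²=0.153681
  +D: nom +21.700 → Σnom=2.680; wc +0.380/-0.380 → slack +0.846/-0.896; half-tol=0.380, Σhalf²=0.298081
  -E: nom -9.250 → Σnom=-6.570; wc +0.028/-0.028 → slack +0.874/-0.924; half-tol=0.028, Σhalf²=0.298865
  +F: nom +46.700 → Σnom=40.130; wc +0.090/-0.250 → slack +0.964/-1.174; half-tol=0.170, Σhalf²=0.327765
Nominal = 40.130. Worst-case = [40.130 - 1.174, 40.130 + 0.964] = [38.956, 41.094]. RSS = √0.327765 = 0.573.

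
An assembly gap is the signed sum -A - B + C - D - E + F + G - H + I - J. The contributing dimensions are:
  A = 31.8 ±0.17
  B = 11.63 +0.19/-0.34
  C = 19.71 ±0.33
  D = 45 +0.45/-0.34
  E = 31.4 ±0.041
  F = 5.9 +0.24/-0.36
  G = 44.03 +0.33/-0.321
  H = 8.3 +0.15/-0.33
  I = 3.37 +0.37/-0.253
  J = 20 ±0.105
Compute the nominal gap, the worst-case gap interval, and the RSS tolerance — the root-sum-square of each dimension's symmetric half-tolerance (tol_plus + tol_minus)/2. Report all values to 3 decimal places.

Stack each dimension's contribution:
  -A: nom -31.800 → Σnom=-31.800; wc +0.170/-0.170 → slack +0.170/-0.170; half-tol=0.170, Σhalf²=0.028900
  -B: nom -11.630 → Σnom=-43.430; wc +0.340/-0.190 → slack +0.510/-0.360; half-tol=0.265, Σhalf²=0.099125
  +C: nom +19.710 → Σnom=-23.720; wc +0.330/-0.330 → slack +0.840/-0.690; half-tol=0.330, Σhalf²=0.208025
  -D: nom -45.000 → Σnom=-68.720; wc +0.340/-0.450 → slack +1.180/-1.140; half-tol=0.395, Σhalf²=0.364050
  -E: nom -31.400 → Σnom=-100.120; wc +0.041/-0.041 → slack +1.221/-1.181; half-tol=0.041, Σhalf²=0.365731
  +F: nom +5.900 → Σnom=-94.220; wc +0.240/-0.360 → slack +1.461/-1.541; half-tol=0.300, Σhalf²=0.455731
  +G: nom +44.030 → Σnom=-50.190; wc +0.330/-0.321 → slack +1.791/-1.862; half-tol=0.326, Σhalf²=0.561681
  -H: nom -8.300 → Σnom=-58.490; wc +0.330/-0.150 → slack +2.121/-2.012; half-tol=0.240, Σhalf²=0.619281
  +I: nom +3.370 → Σnom=-55.120; wc +0.370/-0.253 → slack +2.491/-2.265; half-tol=0.311, Σhalf²=0.716314
  -J: nom -20.000 → Σnom=-75.120; wc +0.105/-0.105 → slack +2.596/-2.370; half-tol=0.105, Σhalf²=0.727338
Nominal = -75.120. Worst-case = [-75.120 - 2.370, -75.120 + 2.596] = [-77.490, -72.524]. RSS = √0.727338 = 0.853.

nominal=-75.120 wc=[-77.490,-72.524] rss=0.853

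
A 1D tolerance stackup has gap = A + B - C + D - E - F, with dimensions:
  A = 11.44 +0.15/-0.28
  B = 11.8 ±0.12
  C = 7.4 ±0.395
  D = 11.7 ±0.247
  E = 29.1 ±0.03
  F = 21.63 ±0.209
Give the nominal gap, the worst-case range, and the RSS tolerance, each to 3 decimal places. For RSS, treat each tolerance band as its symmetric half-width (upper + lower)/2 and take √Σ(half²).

nominal=-23.190 wc=[-24.471,-22.039] rss=0.568

Stack each dimension's contribution:
  +A: nom +11.440 → Σnom=11.440; wc +0.150/-0.280 → slack +0.150/-0.280; half-tol=0.215, Σhalf²=0.046225
  +B: nom +11.800 → Σnom=23.240; wc +0.120/-0.120 → slack +0.270/-0.400; half-tol=0.120, Σhalf²=0.060625
  -C: nom -7.400 → Σnom=15.840; wc +0.395/-0.395 → slack +0.665/-0.795; half-tol=0.395, Σhalf²=0.216650
  +D: nom +11.700 → Σnom=27.540; wc +0.247/-0.247 → slack +0.912/-1.042; half-tol=0.247, Σhalf²=0.277659
  -E: nom -29.100 → Σnom=-1.560; wc +0.030/-0.030 → slack +0.942/-1.072; half-tol=0.030, Σhalf²=0.278559
  -F: nom -21.630 → Σnom=-23.190; wc +0.209/-0.209 → slack +1.151/-1.281; half-tol=0.209, Σhalf²=0.322240
Nominal = -23.190. Worst-case = [-23.190 - 1.281, -23.190 + 1.151] = [-24.471, -22.039]. RSS = √0.322240 = 0.568.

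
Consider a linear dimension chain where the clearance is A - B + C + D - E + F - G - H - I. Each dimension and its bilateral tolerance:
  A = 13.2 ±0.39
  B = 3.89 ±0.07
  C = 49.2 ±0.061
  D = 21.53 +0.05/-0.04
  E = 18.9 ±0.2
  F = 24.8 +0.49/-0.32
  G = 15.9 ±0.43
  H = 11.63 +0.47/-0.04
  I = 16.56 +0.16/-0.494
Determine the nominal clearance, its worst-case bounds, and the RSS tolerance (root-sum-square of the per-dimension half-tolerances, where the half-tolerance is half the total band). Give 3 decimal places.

nominal=41.850 wc=[39.709,44.075] rss=0.851

Stack each dimension's contribution:
  +A: nom +13.200 → Σnom=13.200; wc +0.390/-0.390 → slack +0.390/-0.390; half-tol=0.390, Σhalf²=0.152100
  -B: nom -3.890 → Σnom=9.310; wc +0.070/-0.070 → slack +0.460/-0.460; half-tol=0.070, Σhalf²=0.157000
  +C: nom +49.200 → Σnom=58.510; wc +0.061/-0.061 → slack +0.521/-0.521; half-tol=0.061, Σhalf²=0.160721
  +D: nom +21.530 → Σnom=80.040; wc +0.050/-0.040 → slack +0.571/-0.561; half-tol=0.045, Σhalf²=0.162746
  -E: nom -18.900 → Σnom=61.140; wc +0.200/-0.200 → slack +0.771/-0.761; half-tol=0.200, Σhalf²=0.202746
  +F: nom +24.800 → Σnom=85.940; wc +0.490/-0.320 → slack +1.261/-1.081; half-tol=0.405, Σhalf²=0.366771
  -G: nom -15.900 → Σnom=70.040; wc +0.430/-0.430 → slack +1.691/-1.511; half-tol=0.430, Σhalf²=0.551671
  -H: nom -11.630 → Σnom=58.410; wc +0.040/-0.470 → slack +1.731/-1.981; half-tol=0.255, Σhalf²=0.616696
  -I: nom -16.560 → Σnom=41.850; wc +0.494/-0.160 → slack +2.225/-2.141; half-tol=0.327, Σhalf²=0.723625
Nominal = 41.850. Worst-case = [41.850 - 2.141, 41.850 + 2.225] = [39.709, 44.075]. RSS = √0.723625 = 0.851.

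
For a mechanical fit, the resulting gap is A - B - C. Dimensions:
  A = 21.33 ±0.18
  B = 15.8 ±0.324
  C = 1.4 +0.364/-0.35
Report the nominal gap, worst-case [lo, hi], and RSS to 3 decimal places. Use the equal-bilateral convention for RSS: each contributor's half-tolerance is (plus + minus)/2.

Stack each dimension's contribution:
  +A: nom +21.330 → Σnom=21.330; wc +0.180/-0.180 → slack +0.180/-0.180; half-tol=0.180, Σhalf²=0.032400
  -B: nom -15.800 → Σnom=5.530; wc +0.324/-0.324 → slack +0.504/-0.504; half-tol=0.324, Σhalf²=0.137376
  -C: nom -1.400 → Σnom=4.130; wc +0.350/-0.364 → slack +0.854/-0.868; half-tol=0.357, Σhalf²=0.264825
Nominal = 4.130. Worst-case = [4.130 - 0.868, 4.130 + 0.854] = [3.262, 4.984]. RSS = √0.264825 = 0.515.

nominal=4.130 wc=[3.262,4.984] rss=0.515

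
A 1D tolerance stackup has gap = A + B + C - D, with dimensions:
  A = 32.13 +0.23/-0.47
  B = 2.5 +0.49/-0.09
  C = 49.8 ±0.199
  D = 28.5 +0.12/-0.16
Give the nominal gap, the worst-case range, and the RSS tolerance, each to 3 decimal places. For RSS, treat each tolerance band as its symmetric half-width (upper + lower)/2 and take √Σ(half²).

nominal=55.930 wc=[55.051,57.009] rss=0.516

Stack each dimension's contribution:
  +A: nom +32.130 → Σnom=32.130; wc +0.230/-0.470 → slack +0.230/-0.470; half-tol=0.350, Σhalf²=0.122500
  +B: nom +2.500 → Σnom=34.630; wc +0.490/-0.090 → slack +0.720/-0.560; half-tol=0.290, Σhalf²=0.206600
  +C: nom +49.800 → Σnom=84.430; wc +0.199/-0.199 → slack +0.919/-0.759; half-tol=0.199, Σhalf²=0.246201
  -D: nom -28.500 → Σnom=55.930; wc +0.160/-0.120 → slack +1.079/-0.879; half-tol=0.140, Σhalf²=0.265801
Nominal = 55.930. Worst-case = [55.930 - 0.879, 55.930 + 1.079] = [55.051, 57.009]. RSS = √0.265801 = 0.516.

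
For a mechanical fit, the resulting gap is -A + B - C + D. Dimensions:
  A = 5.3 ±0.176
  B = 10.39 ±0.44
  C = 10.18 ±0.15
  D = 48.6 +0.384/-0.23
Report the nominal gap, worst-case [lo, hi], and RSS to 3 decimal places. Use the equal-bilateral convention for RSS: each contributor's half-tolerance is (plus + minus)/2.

Stack each dimension's contribution:
  -A: nom -5.300 → Σnom=-5.300; wc +0.176/-0.176 → slack +0.176/-0.176; half-tol=0.176, Σhalf²=0.030976
  +B: nom +10.390 → Σnom=5.090; wc +0.440/-0.440 → slack +0.616/-0.616; half-tol=0.440, Σhalf²=0.224576
  -C: nom -10.180 → Σnom=-5.090; wc +0.150/-0.150 → slack +0.766/-0.766; half-tol=0.150, Σhalf²=0.247076
  +D: nom +48.600 → Σnom=43.510; wc +0.384/-0.230 → slack +1.150/-0.996; half-tol=0.307, Σhalf²=0.341325
Nominal = 43.510. Worst-case = [43.510 - 0.996, 43.510 + 1.150] = [42.514, 44.660]. RSS = √0.341325 = 0.584.

nominal=43.510 wc=[42.514,44.660] rss=0.584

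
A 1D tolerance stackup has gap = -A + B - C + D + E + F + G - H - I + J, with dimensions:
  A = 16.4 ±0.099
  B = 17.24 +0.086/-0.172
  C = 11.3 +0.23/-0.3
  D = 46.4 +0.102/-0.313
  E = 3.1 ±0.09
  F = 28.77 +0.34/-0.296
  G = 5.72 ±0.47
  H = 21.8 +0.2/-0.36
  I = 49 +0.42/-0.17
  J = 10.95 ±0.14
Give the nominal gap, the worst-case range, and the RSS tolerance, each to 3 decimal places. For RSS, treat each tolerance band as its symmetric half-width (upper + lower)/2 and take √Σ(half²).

nominal=13.680 wc=[11.250,15.837] rss=0.809

Stack each dimension's contribution:
  -A: nom -16.400 → Σnom=-16.400; wc +0.099/-0.099 → slack +0.099/-0.099; half-tol=0.099, Σhalf²=0.009801
  +B: nom +17.240 → Σnom=0.840; wc +0.086/-0.172 → slack +0.185/-0.271; half-tol=0.129, Σhalf²=0.026442
  -C: nom -11.300 → Σnom=-10.460; wc +0.300/-0.230 → slack +0.485/-0.501; half-tol=0.265, Σhalf²=0.096667
  +D: nom +46.400 → Σnom=35.940; wc +0.102/-0.313 → slack +0.587/-0.814; half-tol=0.207, Σhalf²=0.139723
  +E: nom +3.100 → Σnom=39.040; wc +0.090/-0.090 → slack +0.677/-0.904; half-tol=0.090, Σhalf²=0.147823
  +F: nom +28.770 → Σnom=67.810; wc +0.340/-0.296 → slack +1.017/-1.200; half-tol=0.318, Σhalf²=0.248947
  +G: nom +5.720 → Σnom=73.530; wc +0.470/-0.470 → slack +1.487/-1.670; half-tol=0.470, Σhalf²=0.469847
  -H: nom -21.800 → Σnom=51.730; wc +0.360/-0.200 → slack +1.847/-1.870; half-tol=0.280, Σhalf²=0.548247
  -I: nom -49.000 → Σnom=2.730; wc +0.170/-0.420 → slack +2.017/-2.290; half-tol=0.295, Σhalf²=0.635272
  +J: nom +10.950 → Σnom=13.680; wc +0.140/-0.140 → slack +2.157/-2.430; half-tol=0.140, Σhalf²=0.654872
Nominal = 13.680. Worst-case = [13.680 - 2.430, 13.680 + 2.157] = [11.250, 15.837]. RSS = √0.654872 = 0.809.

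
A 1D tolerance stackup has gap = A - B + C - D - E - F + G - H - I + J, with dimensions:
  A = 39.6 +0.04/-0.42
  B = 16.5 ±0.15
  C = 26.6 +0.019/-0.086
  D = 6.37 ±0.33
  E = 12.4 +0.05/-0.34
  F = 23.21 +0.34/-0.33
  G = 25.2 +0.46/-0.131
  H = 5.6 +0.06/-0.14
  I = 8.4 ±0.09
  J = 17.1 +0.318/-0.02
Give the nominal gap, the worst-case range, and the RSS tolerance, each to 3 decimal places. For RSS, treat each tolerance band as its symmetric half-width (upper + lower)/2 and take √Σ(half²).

Stack each dimension's contribution:
  +A: nom +39.600 → Σnom=39.600; wc +0.040/-0.420 → slack +0.040/-0.420; half-tol=0.230, Σhalf²=0.052900
  -B: nom -16.500 → Σnom=23.100; wc +0.150/-0.150 → slack +0.190/-0.570; half-tol=0.150, Σhalf²=0.075400
  +C: nom +26.600 → Σnom=49.700; wc +0.019/-0.086 → slack +0.209/-0.656; half-tol=0.052, Σhalf²=0.078156
  -D: nom -6.370 → Σnom=43.330; wc +0.330/-0.330 → slack +0.539/-0.986; half-tol=0.330, Σhalf²=0.187056
  -E: nom -12.400 → Σnom=30.930; wc +0.340/-0.050 → slack +0.879/-1.036; half-tol=0.195, Σhalf²=0.225081
  -F: nom -23.210 → Σnom=7.720; wc +0.330/-0.340 → slack +1.209/-1.376; half-tol=0.335, Σhalf²=0.337306
  +G: nom +25.200 → Σnom=32.920; wc +0.460/-0.131 → slack +1.669/-1.507; half-tol=0.295, Σhalf²=0.424627
  -H: nom -5.600 → Σnom=27.320; wc +0.140/-0.060 → slack +1.809/-1.567; half-tol=0.100, Σhalf²=0.434627
  -I: nom -8.400 → Σnom=18.920; wc +0.090/-0.090 → slack +1.899/-1.657; half-tol=0.090, Σhalf²=0.442727
  +J: nom +17.100 → Σnom=36.020; wc +0.318/-0.020 → slack +2.217/-1.677; half-tol=0.169, Σhalf²=0.471288
Nominal = 36.020. Worst-case = [36.020 - 1.677, 36.020 + 2.217] = [34.343, 38.237]. RSS = √0.471288 = 0.687.

nominal=36.020 wc=[34.343,38.237] rss=0.687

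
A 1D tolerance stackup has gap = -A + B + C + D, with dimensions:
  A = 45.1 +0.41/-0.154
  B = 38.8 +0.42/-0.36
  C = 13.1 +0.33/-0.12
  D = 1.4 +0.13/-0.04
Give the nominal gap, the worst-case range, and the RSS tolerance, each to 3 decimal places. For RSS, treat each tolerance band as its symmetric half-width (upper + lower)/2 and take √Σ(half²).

nominal=8.200 wc=[7.270,9.234] rss=0.538

Stack each dimension's contribution:
  -A: nom -45.100 → Σnom=-45.100; wc +0.154/-0.410 → slack +0.154/-0.410; half-tol=0.282, Σhalf²=0.079524
  +B: nom +38.800 → Σnom=-6.300; wc +0.420/-0.360 → slack +0.574/-0.770; half-tol=0.390, Σhalf²=0.231624
  +C: nom +13.100 → Σnom=6.800; wc +0.330/-0.120 → slack +0.904/-0.890; half-tol=0.225, Σhalf²=0.282249
  +D: nom +1.400 → Σnom=8.200; wc +0.130/-0.040 → slack +1.034/-0.930; half-tol=0.085, Σhalf²=0.289474
Nominal = 8.200. Worst-case = [8.200 - 0.930, 8.200 + 1.034] = [7.270, 9.234]. RSS = √0.289474 = 0.538.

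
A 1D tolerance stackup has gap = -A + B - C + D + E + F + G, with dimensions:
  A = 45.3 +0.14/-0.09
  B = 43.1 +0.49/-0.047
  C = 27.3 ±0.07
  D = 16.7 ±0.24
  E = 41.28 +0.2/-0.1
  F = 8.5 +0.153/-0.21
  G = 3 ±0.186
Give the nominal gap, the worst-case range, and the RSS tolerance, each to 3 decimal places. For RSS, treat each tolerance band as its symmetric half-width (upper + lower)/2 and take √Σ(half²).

Stack each dimension's contribution:
  -A: nom -45.300 → Σnom=-45.300; wc +0.090/-0.140 → slack +0.090/-0.140; half-tol=0.115, Σhalf²=0.013225
  +B: nom +43.100 → Σnom=-2.200; wc +0.490/-0.047 → slack +0.580/-0.187; half-tol=0.269, Σhalf²=0.085317
  -C: nom -27.300 → Σnom=-29.500; wc +0.070/-0.070 → slack +0.650/-0.257; half-tol=0.070, Σhalf²=0.090217
  +D: nom +16.700 → Σnom=-12.800; wc +0.240/-0.240 → slack +0.890/-0.497; half-tol=0.240, Σhalf²=0.147817
  +E: nom +41.280 → Σnom=28.480; wc +0.200/-0.100 → slack +1.090/-0.597; half-tol=0.150, Σhalf²=0.170317
  +F: nom +8.500 → Σnom=36.980; wc +0.153/-0.210 → slack +1.243/-0.807; half-tol=0.181, Σhalf²=0.203260
  +G: nom +3.000 → Σnom=39.980; wc +0.186/-0.186 → slack +1.429/-0.993; half-tol=0.186, Σhalf²=0.237856
Nominal = 39.980. Worst-case = [39.980 - 0.993, 39.980 + 1.429] = [38.987, 41.409]. RSS = √0.237856 = 0.488.

nominal=39.980 wc=[38.987,41.409] rss=0.488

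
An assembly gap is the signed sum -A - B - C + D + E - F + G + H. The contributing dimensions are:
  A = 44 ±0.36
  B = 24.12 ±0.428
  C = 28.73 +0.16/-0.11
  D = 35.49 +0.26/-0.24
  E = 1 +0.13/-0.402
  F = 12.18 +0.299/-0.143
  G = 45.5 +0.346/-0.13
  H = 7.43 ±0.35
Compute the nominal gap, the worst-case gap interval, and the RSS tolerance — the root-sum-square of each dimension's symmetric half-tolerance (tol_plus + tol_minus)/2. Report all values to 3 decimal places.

nominal=-19.610 wc=[-21.979,-17.483] rss=0.832

Stack each dimension's contribution:
  -A: nom -44.000 → Σnom=-44.000; wc +0.360/-0.360 → slack +0.360/-0.360; half-tol=0.360, Σhalf²=0.129600
  -B: nom -24.120 → Σnom=-68.120; wc +0.428/-0.428 → slack +0.788/-0.788; half-tol=0.428, Σhalf²=0.312784
  -C: nom -28.730 → Σnom=-96.850; wc +0.110/-0.160 → slack +0.898/-0.948; half-tol=0.135, Σhalf²=0.331009
  +D: nom +35.490 → Σnom=-61.360; wc +0.260/-0.240 → slack +1.158/-1.188; half-tol=0.250, Σhalf²=0.393509
  +E: nom +1.000 → Σnom=-60.360; wc +0.130/-0.402 → slack +1.288/-1.590; half-tol=0.266, Σhalf²=0.464265
  -F: nom -12.180 → Σnom=-72.540; wc +0.143/-0.299 → slack +1.431/-1.889; half-tol=0.221, Σhalf²=0.513106
  +G: nom +45.500 → Σnom=-27.040; wc +0.346/-0.130 → slack +1.777/-2.019; half-tol=0.238, Σhalf²=0.569750
  +H: nom +7.430 → Σnom=-19.610; wc +0.350/-0.350 → slack +2.127/-2.369; half-tol=0.350, Σhalf²=0.692250
Nominal = -19.610. Worst-case = [-19.610 - 2.369, -19.610 + 2.127] = [-21.979, -17.483]. RSS = √0.692250 = 0.832.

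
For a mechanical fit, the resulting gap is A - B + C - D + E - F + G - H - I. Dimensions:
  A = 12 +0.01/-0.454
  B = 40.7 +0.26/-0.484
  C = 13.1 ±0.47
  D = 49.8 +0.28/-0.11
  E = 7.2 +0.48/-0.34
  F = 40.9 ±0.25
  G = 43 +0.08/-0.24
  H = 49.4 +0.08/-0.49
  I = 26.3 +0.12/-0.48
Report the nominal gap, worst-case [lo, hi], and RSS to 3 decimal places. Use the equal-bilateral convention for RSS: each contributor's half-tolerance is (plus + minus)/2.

nominal=-131.800 wc=[-134.294,-128.946] rss=0.937

Stack each dimension's contribution:
  +A: nom +12.000 → Σnom=12.000; wc +0.010/-0.454 → slack +0.010/-0.454; half-tol=0.232, Σhalf²=0.053824
  -B: nom -40.700 → Σnom=-28.700; wc +0.484/-0.260 → slack +0.494/-0.714; half-tol=0.372, Σhalf²=0.192208
  +C: nom +13.100 → Σnom=-15.600; wc +0.470/-0.470 → slack +0.964/-1.184; half-tol=0.470, Σhalf²=0.413108
  -D: nom -49.800 → Σnom=-65.400; wc +0.110/-0.280 → slack +1.074/-1.464; half-tol=0.195, Σhalf²=0.451133
  +E: nom +7.200 → Σnom=-58.200; wc +0.480/-0.340 → slack +1.554/-1.804; half-tol=0.410, Σhalf²=0.619233
  -F: nom -40.900 → Σnom=-99.100; wc +0.250/-0.250 → slack +1.804/-2.054; half-tol=0.250, Σhalf²=0.681733
  +G: nom +43.000 → Σnom=-56.100; wc +0.080/-0.240 → slack +1.884/-2.294; half-tol=0.160, Σhalf²=0.707333
  -H: nom -49.400 → Σnom=-105.500; wc +0.490/-0.080 → slack +2.374/-2.374; half-tol=0.285, Σhalf²=0.788558
  -I: nom -26.300 → Σnom=-131.800; wc +0.480/-0.120 → slack +2.854/-2.494; half-tol=0.300, Σhalf²=0.878558
Nominal = -131.800. Worst-case = [-131.800 - 2.494, -131.800 + 2.854] = [-134.294, -128.946]. RSS = √0.878558 = 0.937.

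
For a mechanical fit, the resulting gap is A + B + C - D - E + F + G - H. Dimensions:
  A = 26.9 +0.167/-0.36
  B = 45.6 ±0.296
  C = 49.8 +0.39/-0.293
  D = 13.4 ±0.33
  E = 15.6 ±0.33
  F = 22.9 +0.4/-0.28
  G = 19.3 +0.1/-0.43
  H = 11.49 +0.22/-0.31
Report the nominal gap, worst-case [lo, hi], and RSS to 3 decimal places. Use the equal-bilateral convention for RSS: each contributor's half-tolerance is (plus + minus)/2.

nominal=124.010 wc=[121.471,126.333] rss=0.865

Stack each dimension's contribution:
  +A: nom +26.900 → Σnom=26.900; wc +0.167/-0.360 → slack +0.167/-0.360; half-tol=0.264, Σhalf²=0.069432
  +B: nom +45.600 → Σnom=72.500; wc +0.296/-0.296 → slack +0.463/-0.656; half-tol=0.296, Σhalf²=0.157048
  +C: nom +49.800 → Σnom=122.300; wc +0.390/-0.293 → slack +0.853/-0.949; half-tol=0.342, Σhalf²=0.273671
  -D: nom -13.400 → Σnom=108.900; wc +0.330/-0.330 → slack +1.183/-1.279; half-tol=0.330, Σhalf²=0.382571
  -E: nom -15.600 → Σnom=93.300; wc +0.330/-0.330 → slack +1.513/-1.609; half-tol=0.330, Σhalf²=0.491471
  +F: nom +22.900 → Σnom=116.200; wc +0.400/-0.280 → slack +1.913/-1.889; half-tol=0.340, Σhalf²=0.607071
  +G: nom +19.300 → Σnom=135.500; wc +0.100/-0.430 → slack +2.013/-2.319; half-tol=0.265, Σhalf²=0.677296
  -H: nom -11.490 → Σnom=124.010; wc +0.310/-0.220 → slack +2.323/-2.539; half-tol=0.265, Σhalf²=0.747521
Nominal = 124.010. Worst-case = [124.010 - 2.539, 124.010 + 2.323] = [121.471, 126.333]. RSS = √0.747521 = 0.865.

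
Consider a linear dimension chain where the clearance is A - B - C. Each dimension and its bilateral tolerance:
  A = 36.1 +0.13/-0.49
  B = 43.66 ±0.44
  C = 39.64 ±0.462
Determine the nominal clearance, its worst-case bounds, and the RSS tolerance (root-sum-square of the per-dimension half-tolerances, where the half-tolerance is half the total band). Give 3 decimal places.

nominal=-47.200 wc=[-48.592,-46.168] rss=0.709

Stack each dimension's contribution:
  +A: nom +36.100 → Σnom=36.100; wc +0.130/-0.490 → slack +0.130/-0.490; half-tol=0.310, Σhalf²=0.096100
  -B: nom -43.660 → Σnom=-7.560; wc +0.440/-0.440 → slack +0.570/-0.930; half-tol=0.440, Σhalf²=0.289700
  -C: nom -39.640 → Σnom=-47.200; wc +0.462/-0.462 → slack +1.032/-1.392; half-tol=0.462, Σhalf²=0.503144
Nominal = -47.200. Worst-case = [-47.200 - 1.392, -47.200 + 1.032] = [-48.592, -46.168]. RSS = √0.503144 = 0.709.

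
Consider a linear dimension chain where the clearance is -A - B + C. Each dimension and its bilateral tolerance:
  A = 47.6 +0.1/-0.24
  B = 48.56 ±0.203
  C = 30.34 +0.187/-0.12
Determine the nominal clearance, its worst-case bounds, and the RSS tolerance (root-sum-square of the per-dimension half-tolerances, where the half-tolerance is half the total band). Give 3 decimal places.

Stack each dimension's contribution:
  -A: nom -47.600 → Σnom=-47.600; wc +0.240/-0.100 → slack +0.240/-0.100; half-tol=0.170, Σhalf²=0.028900
  -B: nom -48.560 → Σnom=-96.160; wc +0.203/-0.203 → slack +0.443/-0.303; half-tol=0.203, Σhalf²=0.070109
  +C: nom +30.340 → Σnom=-65.820; wc +0.187/-0.120 → slack +0.630/-0.423; half-tol=0.153, Σhalf²=0.093671
Nominal = -65.820. Worst-case = [-65.820 - 0.423, -65.820 + 0.630] = [-66.243, -65.190]. RSS = √0.093671 = 0.306.

nominal=-65.820 wc=[-66.243,-65.190] rss=0.306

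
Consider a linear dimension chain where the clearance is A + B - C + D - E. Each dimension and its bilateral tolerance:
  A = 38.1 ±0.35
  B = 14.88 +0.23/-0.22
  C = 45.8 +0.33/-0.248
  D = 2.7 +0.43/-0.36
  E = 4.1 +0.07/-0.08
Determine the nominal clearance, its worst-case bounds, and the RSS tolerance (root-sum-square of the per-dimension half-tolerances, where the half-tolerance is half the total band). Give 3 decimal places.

nominal=5.780 wc=[4.450,7.118] rss=0.647

Stack each dimension's contribution:
  +A: nom +38.100 → Σnom=38.100; wc +0.350/-0.350 → slack +0.350/-0.350; half-tol=0.350, Σhalf²=0.122500
  +B: nom +14.880 → Σnom=52.980; wc +0.230/-0.220 → slack +0.580/-0.570; half-tol=0.225, Σhalf²=0.173125
  -C: nom -45.800 → Σnom=7.180; wc +0.248/-0.330 → slack +0.828/-0.900; half-tol=0.289, Σhalf²=0.256646
  +D: nom +2.700 → Σnom=9.880; wc +0.430/-0.360 → slack +1.258/-1.260; half-tol=0.395, Σhalf²=0.412671
  -E: nom -4.100 → Σnom=5.780; wc +0.080/-0.070 → slack +1.338/-1.330; half-tol=0.075, Σhalf²=0.418296
Nominal = 5.780. Worst-case = [5.780 - 1.330, 5.780 + 1.338] = [4.450, 7.118]. RSS = √0.418296 = 0.647.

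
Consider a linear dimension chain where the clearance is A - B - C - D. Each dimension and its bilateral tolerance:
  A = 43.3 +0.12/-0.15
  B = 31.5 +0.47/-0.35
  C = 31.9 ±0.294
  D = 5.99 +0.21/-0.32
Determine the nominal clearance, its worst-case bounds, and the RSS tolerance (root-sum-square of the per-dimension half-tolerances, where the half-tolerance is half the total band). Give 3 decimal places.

Stack each dimension's contribution:
  +A: nom +43.300 → Σnom=43.300; wc +0.120/-0.150 → slack +0.120/-0.150; half-tol=0.135, Σhalf²=0.018225
  -B: nom -31.500 → Σnom=11.800; wc +0.350/-0.470 → slack +0.470/-0.620; half-tol=0.410, Σhalf²=0.186325
  -C: nom -31.900 → Σnom=-20.100; wc +0.294/-0.294 → slack +0.764/-0.914; half-tol=0.294, Σhalf²=0.272761
  -D: nom -5.990 → Σnom=-26.090; wc +0.320/-0.210 → slack +1.084/-1.124; half-tol=0.265, Σhalf²=0.342986
Nominal = -26.090. Worst-case = [-26.090 - 1.124, -26.090 + 1.084] = [-27.214, -25.006]. RSS = √0.342986 = 0.586.

nominal=-26.090 wc=[-27.214,-25.006] rss=0.586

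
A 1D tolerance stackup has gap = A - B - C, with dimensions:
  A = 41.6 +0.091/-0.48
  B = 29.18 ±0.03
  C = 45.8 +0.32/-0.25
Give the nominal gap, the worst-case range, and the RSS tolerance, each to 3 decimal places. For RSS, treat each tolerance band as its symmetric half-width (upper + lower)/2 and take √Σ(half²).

Stack each dimension's contribution:
  +A: nom +41.600 → Σnom=41.600; wc +0.091/-0.480 → slack +0.091/-0.480; half-tol=0.285, Σhalf²=0.081510
  -B: nom -29.180 → Σnom=12.420; wc +0.030/-0.030 → slack +0.121/-0.510; half-tol=0.030, Σhalf²=0.082410
  -C: nom -45.800 → Σnom=-33.380; wc +0.250/-0.320 → slack +0.371/-0.830; half-tol=0.285, Σhalf²=0.163635
Nominal = -33.380. Worst-case = [-33.380 - 0.830, -33.380 + 0.371] = [-34.210, -33.009]. RSS = √0.163635 = 0.405.

nominal=-33.380 wc=[-34.210,-33.009] rss=0.405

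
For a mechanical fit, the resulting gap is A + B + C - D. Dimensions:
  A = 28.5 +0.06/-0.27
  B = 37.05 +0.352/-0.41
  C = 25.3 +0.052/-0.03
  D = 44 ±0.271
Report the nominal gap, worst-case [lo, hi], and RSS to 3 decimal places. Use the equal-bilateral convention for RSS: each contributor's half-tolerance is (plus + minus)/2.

nominal=46.850 wc=[45.869,47.585] rss=0.498

Stack each dimension's contribution:
  +A: nom +28.500 → Σnom=28.500; wc +0.060/-0.270 → slack +0.060/-0.270; half-tol=0.165, Σhalf²=0.027225
  +B: nom +37.050 → Σnom=65.550; wc +0.352/-0.410 → slack +0.412/-0.680; half-tol=0.381, Σhalf²=0.172386
  +C: nom +25.300 → Σnom=90.850; wc +0.052/-0.030 → slack +0.464/-0.710; half-tol=0.041, Σhalf²=0.174067
  -D: nom -44.000 → Σnom=46.850; wc +0.271/-0.271 → slack +0.735/-0.981; half-tol=0.271, Σhalf²=0.247508
Nominal = 46.850. Worst-case = [46.850 - 0.981, 46.850 + 0.735] = [45.869, 47.585]. RSS = √0.247508 = 0.498.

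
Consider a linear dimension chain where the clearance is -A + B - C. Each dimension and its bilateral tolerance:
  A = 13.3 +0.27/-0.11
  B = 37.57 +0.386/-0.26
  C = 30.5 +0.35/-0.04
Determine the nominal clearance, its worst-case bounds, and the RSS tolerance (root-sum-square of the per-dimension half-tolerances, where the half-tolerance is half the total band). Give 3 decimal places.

nominal=-6.230 wc=[-7.110,-5.694] rss=0.422

Stack each dimension's contribution:
  -A: nom -13.300 → Σnom=-13.300; wc +0.110/-0.270 → slack +0.110/-0.270; half-tol=0.190, Σhalf²=0.036100
  +B: nom +37.570 → Σnom=24.270; wc +0.386/-0.260 → slack +0.496/-0.530; half-tol=0.323, Σhalf²=0.140429
  -C: nom -30.500 → Σnom=-6.230; wc +0.040/-0.350 → slack +0.536/-0.880; half-tol=0.195, Σhalf²=0.178454
Nominal = -6.230. Worst-case = [-6.230 - 0.880, -6.230 + 0.536] = [-7.110, -5.694]. RSS = √0.178454 = 0.422.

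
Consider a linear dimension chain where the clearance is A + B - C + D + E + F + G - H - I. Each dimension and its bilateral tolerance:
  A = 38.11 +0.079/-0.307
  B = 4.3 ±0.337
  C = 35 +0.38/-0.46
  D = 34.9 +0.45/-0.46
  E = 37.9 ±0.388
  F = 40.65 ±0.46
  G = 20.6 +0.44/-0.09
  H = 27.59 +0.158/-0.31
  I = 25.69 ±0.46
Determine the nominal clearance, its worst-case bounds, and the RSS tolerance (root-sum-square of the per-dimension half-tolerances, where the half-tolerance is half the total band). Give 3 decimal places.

nominal=88.180 wc=[85.140,91.564] rss=1.110

Stack each dimension's contribution:
  +A: nom +38.110 → Σnom=38.110; wc +0.079/-0.307 → slack +0.079/-0.307; half-tol=0.193, Σhalf²=0.037249
  +B: nom +4.300 → Σnom=42.410; wc +0.337/-0.337 → slack +0.416/-0.644; half-tol=0.337, Σhalf²=0.150818
  -C: nom -35.000 → Σnom=7.410; wc +0.460/-0.380 → slack +0.876/-1.024; half-tol=0.420, Σhalf²=0.327218
  +D: nom +34.900 → Σnom=42.310; wc +0.450/-0.460 → slack +1.326/-1.484; half-tol=0.455, Σhalf²=0.534243
  +E: nom +37.900 → Σnom=80.210; wc +0.388/-0.388 → slack +1.714/-1.872; half-tol=0.388, Σhalf²=0.684787
  +F: nom +40.650 → Σnom=120.860; wc +0.460/-0.460 → slack +2.174/-2.332; half-tol=0.460, Σhalf²=0.896387
  +G: nom +20.600 → Σnom=141.460; wc +0.440/-0.090 → slack +2.614/-2.422; half-tol=0.265, Σhalf²=0.966612
  -H: nom -27.590 → Σnom=113.870; wc +0.310/-0.158 → slack +2.924/-2.580; half-tol=0.234, Σhalf²=1.021368
  -I: nom -25.690 → Σnom=88.180; wc +0.460/-0.460 → slack +3.384/-3.040; half-tol=0.460, Σhalf²=1.232968
Nominal = 88.180. Worst-case = [88.180 - 3.040, 88.180 + 3.384] = [85.140, 91.564]. RSS = √1.232968 = 1.110.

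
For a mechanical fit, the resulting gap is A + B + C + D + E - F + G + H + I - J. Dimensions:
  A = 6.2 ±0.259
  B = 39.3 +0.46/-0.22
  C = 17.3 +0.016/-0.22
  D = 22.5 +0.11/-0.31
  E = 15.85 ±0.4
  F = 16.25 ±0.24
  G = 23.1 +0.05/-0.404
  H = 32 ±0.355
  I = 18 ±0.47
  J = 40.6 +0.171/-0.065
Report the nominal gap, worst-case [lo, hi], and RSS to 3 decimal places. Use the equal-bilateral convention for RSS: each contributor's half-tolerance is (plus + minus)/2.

Stack each dimension's contribution:
  +A: nom +6.200 → Σnom=6.200; wc +0.259/-0.259 → slack +0.259/-0.259; half-tol=0.259, Σhalf²=0.067081
  +B: nom +39.300 → Σnom=45.500; wc +0.460/-0.220 → slack +0.719/-0.479; half-tol=0.340, Σhalf²=0.182681
  +C: nom +17.300 → Σnom=62.800; wc +0.016/-0.220 → slack +0.735/-0.699; half-tol=0.118, Σhalf²=0.196605
  +D: nom +22.500 → Σnom=85.300; wc +0.110/-0.310 → slack +0.845/-1.009; half-tol=0.210, Σhalf²=0.240705
  +E: nom +15.850 → Σnom=101.150; wc +0.400/-0.400 → slack +1.245/-1.409; half-tol=0.400, Σhalf²=0.400705
  -F: nom -16.250 → Σnom=84.900; wc +0.240/-0.240 → slack +1.485/-1.649; half-tol=0.240, Σhalf²=0.458305
  +G: nom +23.100 → Σnom=108.000; wc +0.050/-0.404 → slack +1.535/-2.053; half-tol=0.227, Σhalf²=0.509834
  +H: nom +32.000 → Σnom=140.000; wc +0.355/-0.355 → slack +1.890/-2.408; half-tol=0.355, Σhalf²=0.635859
  +I: nom +18.000 → Σnom=158.000; wc +0.470/-0.470 → slack +2.360/-2.878; half-tol=0.470, Σhalf²=0.856759
  -J: nom -40.600 → Σnom=117.400; wc +0.065/-0.171 → slack +2.425/-3.049; half-tol=0.118, Σhalf²=0.870683
Nominal = 117.400. Worst-case = [117.400 - 3.049, 117.400 + 2.425] = [114.351, 119.825]. RSS = √0.870683 = 0.933.

nominal=117.400 wc=[114.351,119.825] rss=0.933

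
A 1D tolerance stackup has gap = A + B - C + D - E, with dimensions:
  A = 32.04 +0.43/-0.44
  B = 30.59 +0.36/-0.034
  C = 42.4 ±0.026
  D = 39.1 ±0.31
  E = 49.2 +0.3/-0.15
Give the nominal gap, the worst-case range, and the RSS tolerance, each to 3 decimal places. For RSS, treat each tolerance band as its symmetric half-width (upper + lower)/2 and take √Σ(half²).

Stack each dimension's contribution:
  +A: nom +32.040 → Σnom=32.040; wc +0.430/-0.440 → slack +0.430/-0.440; half-tol=0.435, Σhalf²=0.189225
  +B: nom +30.590 → Σnom=62.630; wc +0.360/-0.034 → slack +0.790/-0.474; half-tol=0.197, Σhalf²=0.228034
  -C: nom -42.400 → Σnom=20.230; wc +0.026/-0.026 → slack +0.816/-0.500; half-tol=0.026, Σhalf²=0.228710
  +D: nom +39.100 → Σnom=59.330; wc +0.310/-0.310 → slack +1.126/-0.810; half-tol=0.310, Σhalf²=0.324810
  -E: nom -49.200 → Σnom=10.130; wc +0.150/-0.300 → slack +1.276/-1.110; half-tol=0.225, Σhalf²=0.375435
Nominal = 10.130. Worst-case = [10.130 - 1.110, 10.130 + 1.276] = [9.020, 11.406]. RSS = √0.375435 = 0.613.

nominal=10.130 wc=[9.020,11.406] rss=0.613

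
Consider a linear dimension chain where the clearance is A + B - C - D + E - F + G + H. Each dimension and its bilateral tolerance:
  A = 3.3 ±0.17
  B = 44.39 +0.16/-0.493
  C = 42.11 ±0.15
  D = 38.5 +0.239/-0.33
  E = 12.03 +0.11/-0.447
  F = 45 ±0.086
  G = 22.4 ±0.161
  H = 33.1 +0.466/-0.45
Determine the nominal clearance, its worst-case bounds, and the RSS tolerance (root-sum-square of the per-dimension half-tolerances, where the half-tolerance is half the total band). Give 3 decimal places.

nominal=-10.390 wc=[-12.586,-8.757] rss=0.748

Stack each dimension's contribution:
  +A: nom +3.300 → Σnom=3.300; wc +0.170/-0.170 → slack +0.170/-0.170; half-tol=0.170, Σhalf²=0.028900
  +B: nom +44.390 → Σnom=47.690; wc +0.160/-0.493 → slack +0.330/-0.663; half-tol=0.327, Σhalf²=0.135502
  -C: nom -42.110 → Σnom=5.580; wc +0.150/-0.150 → slack +0.480/-0.813; half-tol=0.150, Σhalf²=0.158002
  -D: nom -38.500 → Σnom=-32.920; wc +0.330/-0.239 → slack +0.810/-1.052; half-tol=0.284, Σhalf²=0.238943
  +E: nom +12.030 → Σnom=-20.890; wc +0.110/-0.447 → slack +0.920/-1.499; half-tol=0.279, Σhalf²=0.316505
  -F: nom -45.000 → Σnom=-65.890; wc +0.086/-0.086 → slack +1.006/-1.585; half-tol=0.086, Σhalf²=0.323901
  +G: nom +22.400 → Σnom=-43.490; wc +0.161/-0.161 → slack +1.167/-1.746; half-tol=0.161, Σhalf²=0.349822
  +H: nom +33.100 → Σnom=-10.390; wc +0.466/-0.450 → slack +1.633/-2.196; half-tol=0.458, Σhalf²=0.559586
Nominal = -10.390. Worst-case = [-10.390 - 2.196, -10.390 + 1.633] = [-12.586, -8.757]. RSS = √0.559586 = 0.748.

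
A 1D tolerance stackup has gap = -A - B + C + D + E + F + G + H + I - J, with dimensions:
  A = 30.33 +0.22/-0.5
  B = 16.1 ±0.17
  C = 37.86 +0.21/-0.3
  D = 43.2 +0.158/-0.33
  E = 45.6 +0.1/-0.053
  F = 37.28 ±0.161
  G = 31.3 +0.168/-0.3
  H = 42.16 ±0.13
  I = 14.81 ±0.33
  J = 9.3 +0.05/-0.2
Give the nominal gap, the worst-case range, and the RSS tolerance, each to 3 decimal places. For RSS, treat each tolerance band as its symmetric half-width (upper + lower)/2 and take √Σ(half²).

nominal=196.480 wc=[194.436,198.607] rss=0.715

Stack each dimension's contribution:
  -A: nom -30.330 → Σnom=-30.330; wc +0.500/-0.220 → slack +0.500/-0.220; half-tol=0.360, Σhalf²=0.129600
  -B: nom -16.100 → Σnom=-46.430; wc +0.170/-0.170 → slack +0.670/-0.390; half-tol=0.170, Σhalf²=0.158500
  +C: nom +37.860 → Σnom=-8.570; wc +0.210/-0.300 → slack +0.880/-0.690; half-tol=0.255, Σhalf²=0.223525
  +D: nom +43.200 → Σnom=34.630; wc +0.158/-0.330 → slack +1.038/-1.020; half-tol=0.244, Σhalf²=0.283061
  +E: nom +45.600 → Σnom=80.230; wc +0.100/-0.053 → slack +1.138/-1.073; half-tol=0.076, Σhalf²=0.288913
  +F: nom +37.280 → Σnom=117.510; wc +0.161/-0.161 → slack +1.299/-1.234; half-tol=0.161, Σhalf²=0.314834
  +G: nom +31.300 → Σnom=148.810; wc +0.168/-0.300 → slack +1.467/-1.534; half-tol=0.234, Σhalf²=0.369590
  +H: nom +42.160 → Σnom=190.970; wc +0.130/-0.130 → slack +1.597/-1.664; half-tol=0.130, Σhalf²=0.386490
  +I: nom +14.810 → Σnom=205.780; wc +0.330/-0.330 → slack +1.927/-1.994; half-tol=0.330, Σhalf²=0.495390
  -J: nom -9.300 → Σnom=196.480; wc +0.200/-0.050 → slack +2.127/-2.044; half-tol=0.125, Σhalf²=0.511015
Nominal = 196.480. Worst-case = [196.480 - 2.044, 196.480 + 2.127] = [194.436, 198.607]. RSS = √0.511015 = 0.715.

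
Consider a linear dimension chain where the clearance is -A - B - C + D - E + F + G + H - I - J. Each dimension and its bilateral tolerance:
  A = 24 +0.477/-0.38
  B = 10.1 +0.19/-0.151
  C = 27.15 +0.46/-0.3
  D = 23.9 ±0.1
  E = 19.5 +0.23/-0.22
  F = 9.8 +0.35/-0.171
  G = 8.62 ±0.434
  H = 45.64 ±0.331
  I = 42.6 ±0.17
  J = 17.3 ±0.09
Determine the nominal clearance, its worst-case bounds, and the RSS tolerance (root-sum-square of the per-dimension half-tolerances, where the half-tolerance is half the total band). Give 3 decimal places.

Stack each dimension's contribution:
  -A: nom -24.000 → Σnom=-24.000; wc +0.380/-0.477 → slack +0.380/-0.477; half-tol=0.428, Σhalf²=0.183612
  -B: nom -10.100 → Σnom=-34.100; wc +0.151/-0.190 → slack +0.531/-0.667; half-tol=0.170, Σhalf²=0.212682
  -C: nom -27.150 → Σnom=-61.250; wc +0.300/-0.460 → slack +0.831/-1.127; half-tol=0.380, Σhalf²=0.357082
  +D: nom +23.900 → Σnom=-37.350; wc +0.100/-0.100 → slack +0.931/-1.227; half-tol=0.100, Σhalf²=0.367082
  -E: nom -19.500 → Σnom=-56.850; wc +0.220/-0.230 → slack +1.151/-1.457; half-tol=0.225, Σhalf²=0.417708
  +F: nom +9.800 → Σnom=-47.050; wc +0.350/-0.171 → slack +1.501/-1.628; half-tol=0.261, Σhalf²=0.485568
  +G: nom +8.620 → Σnom=-38.430; wc +0.434/-0.434 → slack +1.935/-2.062; half-tol=0.434, Σhalf²=0.673924
  +H: nom +45.640 → Σnom=7.210; wc +0.331/-0.331 → slack +2.266/-2.393; half-tol=0.331, Σhalf²=0.783485
  -I: nom -42.600 → Σnom=-35.390; wc +0.170/-0.170 → slack +2.436/-2.563; half-tol=0.170, Σhalf²=0.812385
  -J: nom -17.300 → Σnom=-52.690; wc +0.090/-0.090 → slack +2.526/-2.653; half-tol=0.090, Σhalf²=0.820485
Nominal = -52.690. Worst-case = [-52.690 - 2.653, -52.690 + 2.526] = [-55.343, -50.164]. RSS = √0.820485 = 0.906.

nominal=-52.690 wc=[-55.343,-50.164] rss=0.906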